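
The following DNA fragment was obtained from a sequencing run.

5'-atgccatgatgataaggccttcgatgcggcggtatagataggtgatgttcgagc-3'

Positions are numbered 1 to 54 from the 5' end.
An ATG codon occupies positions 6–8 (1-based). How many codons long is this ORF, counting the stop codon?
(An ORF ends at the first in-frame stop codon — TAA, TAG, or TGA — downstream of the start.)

Codons from position 6: ATG (6–8), ATG (9–11), ATA (12–14), AGG (15–17), CCT (18–20), TCG (21–23), ATG (24–26), CGG (27–29), CGG (30–32), TAT (33–35), AGA (36–38), TAG (39–41).
TAG is the first in-frame stop; that's 12 codons including the stop.

12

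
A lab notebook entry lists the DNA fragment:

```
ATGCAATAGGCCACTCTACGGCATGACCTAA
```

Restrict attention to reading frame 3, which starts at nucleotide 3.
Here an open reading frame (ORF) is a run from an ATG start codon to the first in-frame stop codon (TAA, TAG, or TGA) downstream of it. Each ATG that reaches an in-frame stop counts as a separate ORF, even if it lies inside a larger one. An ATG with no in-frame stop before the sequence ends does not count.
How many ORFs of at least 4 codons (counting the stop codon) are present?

0

Frame 3: GCA ATA GGC CAC TCT ACG GCA TGA CCT — no ATG→stop ORF.
No ORF reaches 4 codons. Count = 0.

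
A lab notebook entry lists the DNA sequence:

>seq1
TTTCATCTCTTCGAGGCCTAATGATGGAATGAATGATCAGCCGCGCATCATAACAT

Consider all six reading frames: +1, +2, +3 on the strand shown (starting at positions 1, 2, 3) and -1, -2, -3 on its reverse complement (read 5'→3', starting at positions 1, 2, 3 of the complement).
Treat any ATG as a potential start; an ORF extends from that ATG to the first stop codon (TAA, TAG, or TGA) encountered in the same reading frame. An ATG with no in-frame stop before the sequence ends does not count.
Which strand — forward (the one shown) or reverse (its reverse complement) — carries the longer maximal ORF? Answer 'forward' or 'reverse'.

forward

Reverse complement (5'→3'): ATGTTATGATGCGCGGCTGATCATTCATTCCATCATTAGGCCTCGAAGAGATGAAA
Frame +1: TTT CAT CTC TTC GAG GCC TAA TGA TGG AAT GAA TGA TCA GCC GCG CAT CAT AAC — no ATG→stop ORF.
Frame +2: TTC ATC TCT TCG AGG CCT AAT GAT GGA ATG AAT GAT CAG CCG CGC ATC ATA ACA — no ATG→stop ORF.
Frame +3: TCA TCT CTT CGA GGC CTA ATG ATG GAA TGA ATG ATC AGC CGC GCA TCA TAA CAT — ATG at 21, stop TGA at 30 → 12 nt; ATG at 24, stop TGA at 30 → 9 nt; ATG at 33, stop TAA at 51 → 21 nt.
Frame -1: ATG TTA TGA TGC GCG GCT GAT CAT TCA TTC CAT CAT TAG GCC TCG AAG AGA TGA — ATG at 1, stop TGA at 7 → 9 nt.
Frame -2: TGT TAT GAT GCG CGG CTG ATC ATT CAT TCC ATC ATT AGG CCT CGA AGA GAT GAA — no ATG→stop ORF.
Frame -3: GTT ATG ATG CGC GGC TGA TCA TTC ATT CCA TCA TTA GGC CTC GAA GAG ATG AAA — ATG at 6, stop TGA at 18 → 15 nt; ATG at 9, stop TGA at 18 → 12 nt.
Forward-strand max 21 nt; reverse-strand max 15 nt. The forward strand has the longer ORF.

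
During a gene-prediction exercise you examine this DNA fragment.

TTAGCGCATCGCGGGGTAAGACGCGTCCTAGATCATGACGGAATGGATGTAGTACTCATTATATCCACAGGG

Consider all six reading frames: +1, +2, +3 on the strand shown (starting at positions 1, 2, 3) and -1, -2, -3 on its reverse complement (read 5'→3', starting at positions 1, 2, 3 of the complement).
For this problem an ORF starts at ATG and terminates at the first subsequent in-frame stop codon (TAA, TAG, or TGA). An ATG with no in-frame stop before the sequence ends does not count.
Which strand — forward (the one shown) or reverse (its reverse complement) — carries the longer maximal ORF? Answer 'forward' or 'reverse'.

reverse

Reverse complement (5'→3'): CCCTGTGGATATAATGAGTACTACATCCATTCCGTCATGATCTAGGACGCGTCTTACCCCGCGATGCGCTAA
Frame +1: TTA GCG CAT CGC GGG GTA AGA CGC GTC CTA GAT CAT GAC GGA ATG GAT GTA GTA CTC ATT ATA TCC ACA GGG — no ATG→stop ORF.
Frame +2: TAG CGC ATC GCG GGG TAA GAC GCG TCC TAG ATC ATG ACG GAA TGG ATG TAG TAC TCA TTA TAT CCA CAG — ATG at 35, stop TAG at 50 → 18 nt; ATG at 47, stop TAG at 50 → 6 nt.
Frame +3: AGC GCA TCG CGG GGT AAG ACG CGT CCT AGA TCA TGA CGG AAT GGA TGT AGT ACT CAT TAT ATC CAC AGG — no ATG→stop ORF.
Frame -1: CCC TGT GGA TAT AAT GAG TAC TAC ATC CAT TCC GTC ATG ATC TAG GAC GCG TCT TAC CCC GCG ATG CGC TAA — ATG at 37, stop TAG at 43 → 9 nt; ATG at 64, stop TAA at 70 → 9 nt.
Frame -2: CCT GTG GAT ATA ATG AGT ACT ACA TCC ATT CCG TCA TGA TCT AGG ACG CGT CTT ACC CCG CGA TGC GCT — ATG at 14, stop TGA at 38 → 27 nt.
Frame -3: CTG TGG ATA TAA TGA GTA CTA CAT CCA TTC CGT CAT GAT CTA GGA CGC GTC TTA CCC CGC GAT GCG CTA — no ATG→stop ORF.
Forward-strand max 18 nt; reverse-strand max 27 nt. The reverse strand has the longer ORF.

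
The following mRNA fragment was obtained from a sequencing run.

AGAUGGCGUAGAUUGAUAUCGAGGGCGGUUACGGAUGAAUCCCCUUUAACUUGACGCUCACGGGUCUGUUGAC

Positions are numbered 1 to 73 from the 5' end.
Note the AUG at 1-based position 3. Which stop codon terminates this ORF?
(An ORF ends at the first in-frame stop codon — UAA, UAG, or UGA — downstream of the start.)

Codons from position 3: AUG (3–5), GCG (6–8), UAG (9–11).
The first in-frame stop codon is UAG.

UAG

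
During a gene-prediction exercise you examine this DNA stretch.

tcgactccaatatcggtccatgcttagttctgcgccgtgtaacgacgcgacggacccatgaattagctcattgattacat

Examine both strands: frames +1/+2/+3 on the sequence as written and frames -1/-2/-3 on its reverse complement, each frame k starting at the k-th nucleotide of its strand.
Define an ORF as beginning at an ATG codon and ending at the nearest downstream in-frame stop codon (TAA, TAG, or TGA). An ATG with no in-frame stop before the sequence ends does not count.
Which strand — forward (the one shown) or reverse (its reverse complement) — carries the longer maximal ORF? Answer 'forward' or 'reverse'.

Reverse complement (5'→3'): ATGTAATCAATGAGCTAATTCATGGGTCCGTCGCGTCGTTACACGGCGCAGAACTAAGCATGGACCGATATTGGAGTCGA
Frame +1: TCG ACT CCA ATA TCG GTC CAT GCT TAG TTC TGC GCC GTG TAA CGA CGC GAC GGA CCC ATG AAT TAG CTC ATT GAT TAC — ATG at 58, stop TAG at 64 → 9 nt.
Frame +2: CGA CTC CAA TAT CGG TCC ATG CTT AGT TCT GCG CCG TGT AAC GAC GCG ACG GAC CCA TGA ATT AGC TCA TTG ATT ACA — ATG at 20, stop TGA at 59 → 42 nt.
Frame +3: GAC TCC AAT ATC GGT CCA TGC TTA GTT CTG CGC CGT GTA ACG ACG CGA CGG ACC CAT GAA TTA GCT CAT TGA TTA CAT — no ATG→stop ORF.
Frame -1: ATG TAA TCA ATG AGC TAA TTC ATG GGT CCG TCG CGT CGT TAC ACG GCG CAG AAC TAA GCA TGG ACC GAT ATT GGA GTC — ATG at 1, stop TAA at 4 → 6 nt; ATG at 10, stop TAA at 16 → 9 nt; ATG at 22, stop TAA at 55 → 36 nt.
Frame -2: TGT AAT CAA TGA GCT AAT TCA TGG GTC CGT CGC GTC GTT ACA CGG CGC AGA ACT AAG CAT GGA CCG ATA TTG GAG TCG — no ATG→stop ORF.
Frame -3: GTA ATC AAT GAG CTA ATT CAT GGG TCC GTC GCG TCG TTA CAC GGC GCA GAA CTA AGC ATG GAC CGA TAT TGG AGT CGA — no ATG→stop ORF.
Forward-strand max 42 nt; reverse-strand max 36 nt. The forward strand has the longer ORF.

forward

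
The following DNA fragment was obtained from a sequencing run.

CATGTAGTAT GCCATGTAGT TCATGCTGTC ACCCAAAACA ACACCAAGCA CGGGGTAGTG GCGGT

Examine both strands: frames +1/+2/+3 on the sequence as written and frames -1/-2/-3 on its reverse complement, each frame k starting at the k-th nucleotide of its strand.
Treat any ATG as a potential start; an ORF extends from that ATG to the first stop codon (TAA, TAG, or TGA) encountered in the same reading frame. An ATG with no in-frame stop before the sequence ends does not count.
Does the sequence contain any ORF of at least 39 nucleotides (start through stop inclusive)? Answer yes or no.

no

Reverse complement (5'→3'): ACCGCCACTACCCCGTGCTTGGTGTTGTTTTGGGTGACAGCATGAACTACATGGCATACTACATG
Frame +1: CAT GTA GTA TGC CAT GTA GTT CAT GCT GTC ACC CAA AAC AAC ACC AAG CAC GGG GTA GTG GCG — no ATG→stop ORF.
Frame +2: ATG TAG TAT GCC ATG TAG TTC ATG CTG TCA CCC AAA ACA ACA CCA AGC ACG GGG TAG TGG CGG — ATG at 2, stop TAG at 5 → 6 nt; ATG at 14, stop TAG at 17 → 6 nt; ATG at 23, stop TAG at 56 → 36 nt.
Frame +3: TGT AGT ATG CCA TGT AGT TCA TGC TGT CAC CCA AAA CAA CAC CAA GCA CGG GGT AGT GGC GGT — no ATG→stop ORF.
Frame -1: ACC GCC ACT ACC CCG TGC TTG GTG TTG TTT TGG GTG ACA GCA TGA ACT ACA TGG CAT ACT ACA — no ATG→stop ORF.
Frame -2: CCG CCA CTA CCC CGT GCT TGG TGT TGT TTT GGG TGA CAG CAT GAA CTA CAT GGC ATA CTA CAT — no ATG→stop ORF.
Frame -3: CGC CAC TAC CCC GTG CTT GGT GTT GTT TTG GGT GAC AGC ATG AAC TAC ATG GCA TAC TAC ATG — no ATG→stop ORF.
Largest ORF found is 36 nucleotides < 39, so no.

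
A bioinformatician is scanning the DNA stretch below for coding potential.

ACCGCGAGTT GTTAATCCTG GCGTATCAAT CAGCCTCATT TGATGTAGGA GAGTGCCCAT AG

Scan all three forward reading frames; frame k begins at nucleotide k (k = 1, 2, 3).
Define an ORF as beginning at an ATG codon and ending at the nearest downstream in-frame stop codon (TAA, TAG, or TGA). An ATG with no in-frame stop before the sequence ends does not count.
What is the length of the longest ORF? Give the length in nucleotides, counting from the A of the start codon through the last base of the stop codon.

Frame 1: ACC GCG AGT TGT TAA TCC TGG CGT ATC AAT CAG CCT CAT TTG ATG TAG GAG AGT GCC CAT — ATG at 43, stop TAG at 46 → 6 nt.
Frame 2: CCG CGA GTT GTT AAT CCT GGC GTA TCA ATC AGC CTC ATT TGA TGT AGG AGA GTG CCC ATA — no ATG→stop ORF.
Frame 3: CGC GAG TTG TTA ATC CTG GCG TAT CAA TCA GCC TCA TTT GAT GTA GGA GAG TGC CCA TAG — no ATG→stop ORF.
Longest: frame 1, positions 43–48, 6 nt = 2 codons = 1 aa. → 6 nucleotides.

6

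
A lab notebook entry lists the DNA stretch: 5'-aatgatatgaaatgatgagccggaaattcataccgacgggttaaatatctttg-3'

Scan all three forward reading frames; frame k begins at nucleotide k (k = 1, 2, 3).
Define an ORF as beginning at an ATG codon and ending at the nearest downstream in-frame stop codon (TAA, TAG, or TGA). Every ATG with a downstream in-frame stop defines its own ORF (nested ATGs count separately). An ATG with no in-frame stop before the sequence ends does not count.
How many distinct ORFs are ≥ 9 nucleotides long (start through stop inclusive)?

Frame 1: AAT GAT ATG AAA TGA TGA GCC GGA AAT TCA TAC CGA CGG GTT AAA TAT CTT — ATG at 7, stop TGA at 13 → 9 nt.
Frame 2: ATG ATA TGA AAT GAT GAG CCG GAA ATT CAT ACC GAC GGG TTA AAT ATC TTT — ATG at 2, stop TGA at 8 → 9 nt.
Frame 3: TGA TAT GAA ATG ATG AGC CGG AAA TTC ATA CCG ACG GGT TAA ATA TCT TTG — ATG at 12, stop TAA at 42 → 33 nt; ATG at 15, stop TAA at 42 → 30 nt.
ORFs ≥ 9 nucleotides: frame 1 7–15 (9 nucleotides), frame 2 2–10 (9 nucleotides), frame 3 12–44 (33 nucleotides), frame 3 15–44 (30 nucleotides). Count = 4.

4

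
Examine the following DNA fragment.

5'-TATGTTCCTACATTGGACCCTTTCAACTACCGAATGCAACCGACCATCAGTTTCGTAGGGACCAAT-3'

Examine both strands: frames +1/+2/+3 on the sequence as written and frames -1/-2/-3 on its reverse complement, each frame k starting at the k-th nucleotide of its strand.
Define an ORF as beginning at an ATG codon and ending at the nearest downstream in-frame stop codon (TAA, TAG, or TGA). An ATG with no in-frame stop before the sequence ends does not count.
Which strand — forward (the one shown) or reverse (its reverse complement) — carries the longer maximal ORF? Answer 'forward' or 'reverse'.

Reverse complement (5'→3'): ATTGGTCCCTACGAAACTGATGGTCGGTTGCATTCGGTAGTTGAAAGGGTCCAATGTAGGAACATA
Frame +1: TAT GTT CCT ACA TTG GAC CCT TTC AAC TAC CGA ATG CAA CCG ACC ATC AGT TTC GTA GGG ACC AAT — no ATG→stop ORF.
Frame +2: ATG TTC CTA CAT TGG ACC CTT TCA ACT ACC GAA TGC AAC CGA CCA TCA GTT TCG TAG GGA CCA — ATG at 2, stop TAG at 56 → 57 nt.
Frame +3: TGT TCC TAC ATT GGA CCC TTT CAA CTA CCG AAT GCA ACC GAC CAT CAG TTT CGT AGG GAC CAA — no ATG→stop ORF.
Frame -1: ATT GGT CCC TAC GAA ACT GAT GGT CGG TTG CAT TCG GTA GTT GAA AGG GTC CAA TGT AGG AAC ATA — no ATG→stop ORF.
Frame -2: TTG GTC CCT ACG AAA CTG ATG GTC GGT TGC ATT CGG TAG TTG AAA GGG TCC AAT GTA GGA ACA — ATG at 20, stop TAG at 38 → 21 nt.
Frame -3: TGG TCC CTA CGA AAC TGA TGG TCG GTT GCA TTC GGT AGT TGA AAG GGT CCA ATG TAG GAA CAT — ATG at 54, stop TAG at 57 → 6 nt.
Forward-strand max 57 nt; reverse-strand max 21 nt. The forward strand has the longer ORF.

forward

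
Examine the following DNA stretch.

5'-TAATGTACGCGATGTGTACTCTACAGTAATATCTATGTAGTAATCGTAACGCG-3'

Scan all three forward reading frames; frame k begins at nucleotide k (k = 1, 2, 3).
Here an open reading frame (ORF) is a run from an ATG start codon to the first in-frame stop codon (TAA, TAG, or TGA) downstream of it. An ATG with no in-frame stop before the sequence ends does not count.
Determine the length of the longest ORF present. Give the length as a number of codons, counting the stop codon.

Frame 1: TAA TGT ACG CGA TGT GTA CTC TAC AGT AAT ATC TAT GTA GTA ATC GTA ACG — no ATG→stop ORF.
Frame 2: AAT GTA CGC GAT GTG TAC TCT ACA GTA ATA TCT ATG TAG TAA TCG TAA CGC — ATG at 35, stop TAG at 38 → 6 nt.
Frame 3: ATG TAC GCG ATG TGT ACT CTA CAG TAA TAT CTA TGT AGT AAT CGT AAC GCG — ATG at 3, stop TAA at 27 → 27 nt; ATG at 12, stop TAA at 27 → 18 nt.
Longest: frame 3, positions 3–29, 27 nt = 9 codons = 8 aa. → 9 codons.

9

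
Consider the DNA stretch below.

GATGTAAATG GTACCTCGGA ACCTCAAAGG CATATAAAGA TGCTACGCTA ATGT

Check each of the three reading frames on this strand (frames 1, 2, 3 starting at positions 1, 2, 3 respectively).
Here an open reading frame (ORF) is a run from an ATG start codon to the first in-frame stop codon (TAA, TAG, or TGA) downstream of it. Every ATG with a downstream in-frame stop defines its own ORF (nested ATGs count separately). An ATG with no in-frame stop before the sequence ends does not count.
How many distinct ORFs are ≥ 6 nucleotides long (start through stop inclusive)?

Frame 1: GAT GTA AAT GGT ACC TCG GAA CCT CAA AGG CAT ATA AAG ATG CTA CGC TAA TGT — ATG at 40, stop TAA at 49 → 12 nt.
Frame 2: ATG TAA ATG GTA CCT CGG AAC CTC AAA GGC ATA TAA AGA TGC TAC GCT AAT — ATG at 2, stop TAA at 5 → 6 nt; ATG at 8, stop TAA at 35 → 30 nt.
Frame 3: TGT AAA TGG TAC CTC GGA ACC TCA AAG GCA TAT AAA GAT GCT ACG CTA ATG — no ATG→stop ORF.
ORFs ≥ 6 nucleotides: frame 1 40–51 (12 nucleotides), frame 2 2–7 (6 nucleotides), frame 2 8–37 (30 nucleotides). Count = 3.

3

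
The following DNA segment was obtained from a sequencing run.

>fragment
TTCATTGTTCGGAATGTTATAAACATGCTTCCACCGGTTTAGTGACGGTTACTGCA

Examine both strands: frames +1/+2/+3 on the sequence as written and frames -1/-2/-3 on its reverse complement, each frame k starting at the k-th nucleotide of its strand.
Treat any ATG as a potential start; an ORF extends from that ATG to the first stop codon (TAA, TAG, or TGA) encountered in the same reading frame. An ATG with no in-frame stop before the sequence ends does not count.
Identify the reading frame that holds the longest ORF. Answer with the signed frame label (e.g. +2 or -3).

+1

Reverse complement (5'→3'): TGCAGTAACCGTCACTAAACCGGTGGAAGCATGTTTATAACATTCCGAACAATGAA
Frame +1: TTC ATT GTT CGG AAT GTT ATA AAC ATG CTT CCA CCG GTT TAG TGA CGG TTA CTG — ATG at 25, stop TAG at 40 → 18 nt.
Frame +2: TCA TTG TTC GGA ATG TTA TAA ACA TGC TTC CAC CGG TTT AGT GAC GGT TAC TGC — ATG at 14, stop TAA at 20 → 9 nt.
Frame +3: CAT TGT TCG GAA TGT TAT AAA CAT GCT TCC ACC GGT TTA GTG ACG GTT ACT GCA — no ATG→stop ORF.
Frame -1: TGC AGT AAC CGT CAC TAA ACC GGT GGA AGC ATG TTT ATA ACA TTC CGA ACA ATG — no ATG→stop ORF.
Frame -2: GCA GTA ACC GTC ACT AAA CCG GTG GAA GCA TGT TTA TAA CAT TCC GAA CAA TGA — no ATG→stop ORF.
Frame -3: CAG TAA CCG TCA CTA AAC CGG TGG AAG CAT GTT TAT AAC ATT CCG AAC AAT GAA — no ATG→stop ORF.
Longest ORF is 18 nt in frame +1 (positions 25–42).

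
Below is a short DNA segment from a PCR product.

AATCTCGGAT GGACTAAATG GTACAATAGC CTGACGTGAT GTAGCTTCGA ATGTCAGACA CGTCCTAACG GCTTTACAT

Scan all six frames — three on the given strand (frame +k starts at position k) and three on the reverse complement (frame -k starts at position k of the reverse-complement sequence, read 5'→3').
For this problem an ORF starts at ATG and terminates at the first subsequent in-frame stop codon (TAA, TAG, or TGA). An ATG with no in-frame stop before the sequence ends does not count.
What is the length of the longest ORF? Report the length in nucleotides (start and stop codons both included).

18

Reverse complement (5'→3'): ATGTAAAGCCGTTAGGACGTGTCTGACATTCGAAGCTACATCACGTCAGGCTATTGTACCATTTAGTCCATCCGAGATT
Frame +1: AAT CTC GGA TGG ACT AAA TGG TAC AAT AGC CTG ACG TGA TGT AGC TTC GAA TGT CAG ACA CGT CCT AAC GGC TTT ACA — no ATG→stop ORF.
Frame +2: ATC TCG GAT GGA CTA AAT GGT ACA ATA GCC TGA CGT GAT GTA GCT TCG AAT GTC AGA CAC GTC CTA ACG GCT TTA CAT — no ATG→stop ORF.
Frame +3: TCT CGG ATG GAC TAA ATG GTA CAA TAG CCT GAC GTG ATG TAG CTT CGA ATG TCA GAC ACG TCC TAA CGG CTT TAC — ATG at 9, stop TAA at 15 → 9 nt; ATG at 18, stop TAG at 27 → 12 nt; ATG at 39, stop TAG at 42 → 6 nt; ATG at 51, stop TAA at 66 → 18 nt.
Frame -1: ATG TAA AGC CGT TAG GAC GTG TCT GAC ATT CGA AGC TAC ATC ACG TCA GGC TAT TGT ACC ATT TAG TCC ATC CGA GAT — ATG at 1, stop TAA at 4 → 6 nt.
Frame -2: TGT AAA GCC GTT AGG ACG TGT CTG ACA TTC GAA GCT ACA TCA CGT CAG GCT ATT GTA CCA TTT AGT CCA TCC GAG ATT — no ATG→stop ORF.
Frame -3: GTA AAG CCG TTA GGA CGT GTC TGA CAT TCG AAG CTA CAT CAC GTC AGG CTA TTG TAC CAT TTA GTC CAT CCG AGA — no ATG→stop ORF.
Longest: frame +3, positions 51–68, 18 nt = 6 codons = 5 aa. → 18 nucleotides.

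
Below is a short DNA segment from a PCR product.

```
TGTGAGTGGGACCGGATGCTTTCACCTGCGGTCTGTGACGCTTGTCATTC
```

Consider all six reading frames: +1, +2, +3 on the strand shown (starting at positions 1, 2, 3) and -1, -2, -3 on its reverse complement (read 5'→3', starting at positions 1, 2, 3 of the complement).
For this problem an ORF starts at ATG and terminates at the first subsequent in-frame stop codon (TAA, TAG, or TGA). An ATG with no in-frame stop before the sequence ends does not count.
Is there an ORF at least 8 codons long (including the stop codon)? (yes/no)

Reverse complement (5'→3'): GAATGACAAGCGTCACAGACCGCAGGTGAAAGCATCCGGTCCCACTCACA
Frame +1: TGT GAG TGG GAC CGG ATG CTT TCA CCT GCG GTC TGT GAC GCT TGT CAT — no ATG→stop ORF.
Frame +2: GTG AGT GGG ACC GGA TGC TTT CAC CTG CGG TCT GTG ACG CTT GTC ATT — no ATG→stop ORF.
Frame +3: TGA GTG GGA CCG GAT GCT TTC ACC TGC GGT CTG TGA CGC TTG TCA TTC — no ATG→stop ORF.
Frame -1: GAA TGA CAA GCG TCA CAG ACC GCA GGT GAA AGC ATC CGG TCC CAC TCA — no ATG→stop ORF.
Frame -2: AAT GAC AAG CGT CAC AGA CCG CAG GTG AAA GCA TCC GGT CCC ACT CAC — no ATG→stop ORF.
Frame -3: ATG ACA AGC GTC ACA GAC CGC AGG TGA AAG CAT CCG GTC CCA CTC ACA — ATG at 3, stop TGA at 27 → 27 nt.
Frame -3 has an ORF of 9 codons (positions 3–29) ≥ 8, so yes.

yes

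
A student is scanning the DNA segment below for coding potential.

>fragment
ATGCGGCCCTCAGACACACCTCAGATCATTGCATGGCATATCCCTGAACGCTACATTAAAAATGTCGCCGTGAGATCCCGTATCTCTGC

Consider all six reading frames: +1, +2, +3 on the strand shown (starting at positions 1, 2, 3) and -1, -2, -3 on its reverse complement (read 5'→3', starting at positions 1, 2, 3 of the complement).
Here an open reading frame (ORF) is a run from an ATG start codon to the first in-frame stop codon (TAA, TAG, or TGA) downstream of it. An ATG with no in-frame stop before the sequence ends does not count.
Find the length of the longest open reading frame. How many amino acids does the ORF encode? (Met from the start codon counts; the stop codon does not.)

9

Reverse complement (5'→3'): GCAGAGATACGGGATCTCACGGCGACATTTTTAATGTAGCGTTCAGGGATATGCCATGCAATGATCTGAGGTGTGTCTGAGGGCCGCAT
Frame +1: ATG CGG CCC TCA GAC ACA CCT CAG ATC ATT GCA TGG CAT ATC CCT GAA CGC TAC ATT AAA AAT GTC GCC GTG AGA TCC CGT ATC TCT — no ATG→stop ORF.
Frame +2: TGC GGC CCT CAG ACA CAC CTC AGA TCA TTG CAT GGC ATA TCC CTG AAC GCT ACA TTA AAA ATG TCG CCG TGA GAT CCC GTA TCT CTG — ATG at 62, stop TGA at 71 → 12 nt.
Frame +3: GCG GCC CTC AGA CAC ACC TCA GAT CAT TGC ATG GCA TAT CCC TGA ACG CTA CAT TAA AAA TGT CGC CGT GAG ATC CCG TAT CTC TGC — ATG at 33, stop TGA at 45 → 15 nt.
Frame -1: GCA GAG ATA CGG GAT CTC ACG GCG ACA TTT TTA ATG TAG CGT TCA GGG ATA TGC CAT GCA ATG ATC TGA GGT GTG TCT GAG GGC CGC — ATG at 34, stop TAG at 37 → 6 nt; ATG at 61, stop TGA at 67 → 9 nt.
Frame -2: CAG AGA TAC GGG ATC TCA CGG CGA CAT TTT TAA TGT AGC GTT CAG GGA TAT GCC ATG CAA TGA TCT GAG GTG TGT CTG AGG GCC GCA — ATG at 56, stop TGA at 62 → 9 nt.
Frame -3: AGA GAT ACG GGA TCT CAC GGC GAC ATT TTT AAT GTA GCG TTC AGG GAT ATG CCA TGC AAT GAT CTG AGG TGT GTC TGA GGG CCG CAT — ATG at 51, stop TGA at 78 → 30 nt.
Longest: frame -3, positions 51–80, 30 nt = 10 codons = 9 aa. → 9 amino acids.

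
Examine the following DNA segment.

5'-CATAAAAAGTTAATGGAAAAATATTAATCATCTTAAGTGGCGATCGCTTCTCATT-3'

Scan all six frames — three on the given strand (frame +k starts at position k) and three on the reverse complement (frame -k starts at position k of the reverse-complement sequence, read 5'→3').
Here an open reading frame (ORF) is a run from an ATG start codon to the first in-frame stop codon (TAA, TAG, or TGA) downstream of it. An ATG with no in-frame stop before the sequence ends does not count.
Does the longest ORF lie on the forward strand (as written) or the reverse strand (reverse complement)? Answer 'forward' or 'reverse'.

Reverse complement (5'→3'): AATGAGAAGCGATCGCCACTTAAGATGATTAATATTTTTCCATTAACTTTTTATG
Frame +1: CAT AAA AAG TTA ATG GAA AAA TAT TAA TCA TCT TAA GTG GCG ATC GCT TCT CAT — ATG at 13, stop TAA at 25 → 15 nt.
Frame +2: ATA AAA AGT TAA TGG AAA AAT ATT AAT CAT CTT AAG TGG CGA TCG CTT CTC ATT — no ATG→stop ORF.
Frame +3: TAA AAA GTT AAT GGA AAA ATA TTA ATC ATC TTA AGT GGC GAT CGC TTC TCA — no ATG→stop ORF.
Frame -1: AAT GAG AAG CGA TCG CCA CTT AAG ATG ATT AAT ATT TTT CCA TTA ACT TTT TAT — no ATG→stop ORF.
Frame -2: ATG AGA AGC GAT CGC CAC TTA AGA TGA TTA ATA TTT TTC CAT TAA CTT TTT ATG — ATG at 2, stop TGA at 26 → 27 nt.
Frame -3: TGA GAA GCG ATC GCC ACT TAA GAT GAT TAA TAT TTT TCC ATT AAC TTT TTA — no ATG→stop ORF.
Forward-strand max 15 nt; reverse-strand max 27 nt. The reverse strand has the longer ORF.

reverse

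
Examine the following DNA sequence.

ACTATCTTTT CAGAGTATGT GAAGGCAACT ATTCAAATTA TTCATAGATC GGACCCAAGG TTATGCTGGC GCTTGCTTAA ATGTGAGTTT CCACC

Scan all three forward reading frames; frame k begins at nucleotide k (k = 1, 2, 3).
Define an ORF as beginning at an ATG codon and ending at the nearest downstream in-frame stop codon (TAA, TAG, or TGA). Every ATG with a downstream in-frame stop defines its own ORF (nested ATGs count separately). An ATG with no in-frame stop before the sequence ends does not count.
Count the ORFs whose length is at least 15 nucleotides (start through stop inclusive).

Frame 1: ACT ATC TTT TCA GAG TAT GTG AAG GCA ACT ATT CAA ATT ATT CAT AGA TCG GAC CCA AGG TTA TGC TGG CGC TTG CTT AAA TGT GAG TTT CCA — no ATG→stop ORF.
Frame 2: CTA TCT TTT CAG AGT ATG TGA AGG CAA CTA TTC AAA TTA TTC ATA GAT CGG ACC CAA GGT TAT GCT GGC GCT TGC TTA AAT GTG AGT TTC CAC — ATG at 17, stop TGA at 20 → 6 nt.
Frame 3: TAT CTT TTC AGA GTA TGT GAA GGC AAC TAT TCA AAT TAT TCA TAG ATC GGA CCC AAG GTT ATG CTG GCG CTT GCT TAA ATG TGA GTT TCC ACC — ATG at 63, stop TAA at 78 → 18 nt; ATG at 81, stop TGA at 84 → 6 nt.
ORFs ≥ 15 nucleotides: frame 3 63–80 (18 nucleotides). Count = 1.

1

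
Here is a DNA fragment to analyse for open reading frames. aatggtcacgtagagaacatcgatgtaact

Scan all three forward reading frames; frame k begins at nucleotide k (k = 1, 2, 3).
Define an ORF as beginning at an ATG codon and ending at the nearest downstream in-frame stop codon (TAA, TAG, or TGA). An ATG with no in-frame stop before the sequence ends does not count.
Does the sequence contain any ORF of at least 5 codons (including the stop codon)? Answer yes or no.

Frame 1: AAT GGT CAC GTA GAG AAC ATC GAT GTA ACT — no ATG→stop ORF.
Frame 2: ATG GTC ACG TAG AGA ACA TCG ATG TAA — ATG at 2, stop TAG at 11 → 12 nt; ATG at 23, stop TAA at 26 → 6 nt.
Frame 3: TGG TCA CGT AGA GAA CAT CGA TGT AAC — no ATG→stop ORF.
Largest ORF found is 4 codons < 5, so no.

no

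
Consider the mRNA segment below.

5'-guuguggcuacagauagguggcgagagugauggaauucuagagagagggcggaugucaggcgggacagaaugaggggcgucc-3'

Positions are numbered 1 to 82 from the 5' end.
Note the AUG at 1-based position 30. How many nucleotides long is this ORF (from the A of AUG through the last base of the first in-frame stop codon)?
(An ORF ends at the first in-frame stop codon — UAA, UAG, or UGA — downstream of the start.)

Codons from position 30: AUG (30–32), GAA (33–35), UUC (36–38), UAG (39–41).
UAG is the first in-frame stop; ORF spans 30–41, 12 nucleotides.

12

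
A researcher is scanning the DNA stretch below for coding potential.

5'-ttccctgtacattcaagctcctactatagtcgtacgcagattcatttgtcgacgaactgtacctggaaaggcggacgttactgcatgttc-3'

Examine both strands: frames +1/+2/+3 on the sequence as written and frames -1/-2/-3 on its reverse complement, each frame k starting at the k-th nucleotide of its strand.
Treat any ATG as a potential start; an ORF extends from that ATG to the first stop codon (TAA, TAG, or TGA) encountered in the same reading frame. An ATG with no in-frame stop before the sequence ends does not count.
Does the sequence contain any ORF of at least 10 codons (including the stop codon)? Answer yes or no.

yes

Reverse complement (5'→3'): GAACATGCAGTAACGTCCGCCTTTCCAGGTACAGTTCGTCGACAAATGAATCTGCGTACGACTATAGTAGGAGCTTGAATGTACAGGGAA
Frame +1: TTC CCT GTA CAT TCA AGC TCC TAC TAT AGT CGT ACG CAG ATT CAT TTG TCG ACG AAC TGT ACC TGG AAA GGC GGA CGT TAC TGC ATG TTC — no ATG→stop ORF.
Frame +2: TCC CTG TAC ATT CAA GCT CCT ACT ATA GTC GTA CGC AGA TTC ATT TGT CGA CGA ACT GTA CCT GGA AAG GCG GAC GTT ACT GCA TGT — no ATG→stop ORF.
Frame +3: CCC TGT ACA TTC AAG CTC CTA CTA TAG TCG TAC GCA GAT TCA TTT GTC GAC GAA CTG TAC CTG GAA AGG CGG ACG TTA CTG CAT GTT — no ATG→stop ORF.
Frame -1: GAA CAT GCA GTA ACG TCC GCC TTT CCA GGT ACA GTT CGT CGA CAA ATG AAT CTG CGT ACG ACT ATA GTA GGA GCT TGA ATG TAC AGG GAA — ATG at 46, stop TGA at 76 → 33 nt.
Frame -2: AAC ATG CAG TAA CGT CCG CCT TTC CAG GTA CAG TTC GTC GAC AAA TGA ATC TGC GTA CGA CTA TAG TAG GAG CTT GAA TGT ACA GGG — ATG at 5, stop TAA at 11 → 9 nt.
Frame -3: ACA TGC AGT AAC GTC CGC CTT TCC AGG TAC AGT TCG TCG ACA AAT GAA TCT GCG TAC GAC TAT AGT AGG AGC TTG AAT GTA CAG GGA — no ATG→stop ORF.
Frame -1 has an ORF of 11 codons (positions 46–78) ≥ 10, so yes.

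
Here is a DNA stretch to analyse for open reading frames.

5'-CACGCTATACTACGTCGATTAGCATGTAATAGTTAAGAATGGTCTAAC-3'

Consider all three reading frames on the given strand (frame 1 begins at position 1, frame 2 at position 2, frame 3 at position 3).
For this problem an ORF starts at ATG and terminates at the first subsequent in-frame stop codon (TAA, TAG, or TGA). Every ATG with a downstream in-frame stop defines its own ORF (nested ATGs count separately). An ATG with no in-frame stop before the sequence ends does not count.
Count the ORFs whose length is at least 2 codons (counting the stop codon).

2

Frame 1: CAC GCT ATA CTA CGT CGA TTA GCA TGT AAT AGT TAA GAA TGG TCT AAC — no ATG→stop ORF.
Frame 2: ACG CTA TAC TAC GTC GAT TAG CAT GTA ATA GTT AAG AAT GGT CTA — no ATG→stop ORF.
Frame 3: CGC TAT ACT ACG TCG ATT AGC ATG TAA TAG TTA AGA ATG GTC TAA — ATG at 24, stop TAA at 27 → 6 nt; ATG at 39, stop TAA at 45 → 9 nt.
ORFs ≥ 2 codons: frame 3 24–29 (2 codons), frame 3 39–47 (3 codons). Count = 2.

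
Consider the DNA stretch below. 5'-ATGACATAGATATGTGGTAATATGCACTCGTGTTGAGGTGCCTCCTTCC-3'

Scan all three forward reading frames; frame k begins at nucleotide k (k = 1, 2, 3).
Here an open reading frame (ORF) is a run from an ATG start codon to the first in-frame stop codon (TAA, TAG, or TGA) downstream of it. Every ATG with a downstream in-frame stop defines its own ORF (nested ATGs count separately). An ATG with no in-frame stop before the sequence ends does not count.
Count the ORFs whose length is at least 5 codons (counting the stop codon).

1

Frame 1: ATG ACA TAG ATA TGT GGT AAT ATG CAC TCG TGT TGA GGT GCC TCC TTC — ATG at 1, stop TAG at 7 → 9 nt; ATG at 22, stop TGA at 34 → 15 nt.
Frame 2: TGA CAT AGA TAT GTG GTA ATA TGC ACT CGT GTT GAG GTG CCT CCT TCC — no ATG→stop ORF.
Frame 3: GAC ATA GAT ATG TGG TAA TAT GCA CTC GTG TTG AGG TGC CTC CTT — ATG at 12, stop TAA at 18 → 9 nt.
ORFs ≥ 5 codons: frame 1 22–36 (5 codons). Count = 1.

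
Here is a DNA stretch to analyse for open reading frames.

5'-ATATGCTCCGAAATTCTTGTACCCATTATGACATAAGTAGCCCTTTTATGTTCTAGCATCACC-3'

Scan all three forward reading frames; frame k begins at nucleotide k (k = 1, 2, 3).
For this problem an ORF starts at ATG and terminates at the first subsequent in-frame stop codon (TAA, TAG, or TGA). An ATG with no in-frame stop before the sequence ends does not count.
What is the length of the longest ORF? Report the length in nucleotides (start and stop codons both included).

54

Frame 1: ATA TGC TCC GAA ATT CTT GTA CCC ATT ATG ACA TAA GTA GCC CTT TTA TGT TCT AGC ATC ACC — ATG at 28, stop TAA at 34 → 9 nt.
Frame 2: TAT GCT CCG AAA TTC TTG TAC CCA TTA TGA CAT AAG TAG CCC TTT TAT GTT CTA GCA TCA — no ATG→stop ORF.
Frame 3: ATG CTC CGA AAT TCT TGT ACC CAT TAT GAC ATA AGT AGC CCT TTT ATG TTC TAG CAT CAC — ATG at 3, stop TAG at 54 → 54 nt; ATG at 48, stop TAG at 54 → 9 nt.
Longest: frame 3, positions 3–56, 54 nt = 18 codons = 17 aa. → 54 nucleotides.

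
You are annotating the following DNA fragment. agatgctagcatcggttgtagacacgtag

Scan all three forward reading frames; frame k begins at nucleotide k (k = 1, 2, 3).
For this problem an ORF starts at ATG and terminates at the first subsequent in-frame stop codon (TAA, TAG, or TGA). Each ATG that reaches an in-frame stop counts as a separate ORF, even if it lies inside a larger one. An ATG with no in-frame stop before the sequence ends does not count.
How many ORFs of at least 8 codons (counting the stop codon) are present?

Frame 1: AGA TGC TAG CAT CGG TTG TAG ACA CGT — no ATG→stop ORF.
Frame 2: GAT GCT AGC ATC GGT TGT AGA CAC GTA — no ATG→stop ORF.
Frame 3: ATG CTA GCA TCG GTT GTA GAC ACG TAG — ATG at 3, stop TAG at 27 → 27 nt.
ORFs ≥ 8 codons: frame 3 3–29 (9 codons). Count = 1.

1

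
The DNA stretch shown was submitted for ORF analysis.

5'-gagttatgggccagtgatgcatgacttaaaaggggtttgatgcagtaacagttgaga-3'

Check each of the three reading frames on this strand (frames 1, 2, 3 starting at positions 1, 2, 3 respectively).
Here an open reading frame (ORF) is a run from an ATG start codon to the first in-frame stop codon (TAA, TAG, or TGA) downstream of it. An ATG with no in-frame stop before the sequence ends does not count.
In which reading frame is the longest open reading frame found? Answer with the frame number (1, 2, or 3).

2

Frame 1: GAG TTA TGG GCC AGT GAT GCA TGA CTT AAA AGG GGT TTG ATG CAG TAA CAG TTG AGA — ATG at 40, stop TAA at 46 → 9 nt.
Frame 2: AGT TAT GGG CCA GTG ATG CAT GAC TTA AAA GGG GTT TGA TGC AGT AAC AGT TGA — ATG at 17, stop TGA at 38 → 24 nt.
Frame 3: GTT ATG GGC CAG TGA TGC ATG ACT TAA AAG GGG TTT GAT GCA GTA ACA GTT GAG — ATG at 6, stop TGA at 15 → 12 nt; ATG at 21, stop TAA at 27 → 9 nt.
Longest ORF is 24 nt in frame 2 (positions 17–40).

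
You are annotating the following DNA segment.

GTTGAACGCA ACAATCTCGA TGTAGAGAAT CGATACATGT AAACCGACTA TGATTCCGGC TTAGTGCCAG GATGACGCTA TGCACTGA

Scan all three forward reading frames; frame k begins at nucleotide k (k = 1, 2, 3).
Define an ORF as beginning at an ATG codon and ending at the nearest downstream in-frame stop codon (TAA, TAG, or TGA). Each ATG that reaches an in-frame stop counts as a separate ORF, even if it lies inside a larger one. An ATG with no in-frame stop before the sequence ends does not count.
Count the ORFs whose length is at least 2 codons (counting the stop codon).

Frame 1: GTT GAA CGC AAC AAT CTC GAT GTA GAG AAT CGA TAC ATG TAA ACC GAC TAT GAT TCC GGC TTA GTG CCA GGA TGA CGC TAT GCA CTG — ATG at 37, stop TAA at 40 → 6 nt.
Frame 2: TTG AAC GCA ACA ATC TCG ATG TAG AGA ATC GAT ACA TGT AAA CCG ACT ATG ATT CCG GCT TAG TGC CAG GAT GAC GCT ATG CAC TGA — ATG at 20, stop TAG at 23 → 6 nt; ATG at 50, stop TAG at 62 → 15 nt; ATG at 80, stop TGA at 86 → 9 nt.
Frame 3: TGA ACG CAA CAA TCT CGA TGT AGA GAA TCG ATA CAT GTA AAC CGA CTA TGA TTC CGG CTT AGT GCC AGG ATG ACG CTA TGC ACT — no ATG→stop ORF.
ORFs ≥ 2 codons: frame 1 37–42 (2 codons), frame 2 20–25 (2 codons), frame 2 50–64 (5 codons), frame 2 80–88 (3 codons). Count = 4.

4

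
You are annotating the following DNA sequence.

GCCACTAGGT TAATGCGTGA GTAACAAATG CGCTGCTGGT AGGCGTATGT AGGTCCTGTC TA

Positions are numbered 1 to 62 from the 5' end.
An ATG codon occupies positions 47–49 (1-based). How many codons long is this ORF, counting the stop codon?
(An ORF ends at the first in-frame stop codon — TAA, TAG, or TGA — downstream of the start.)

2

Codons from position 47: ATG (47–49), TAG (50–52).
TAG is the first in-frame stop; that's 2 codons including the stop.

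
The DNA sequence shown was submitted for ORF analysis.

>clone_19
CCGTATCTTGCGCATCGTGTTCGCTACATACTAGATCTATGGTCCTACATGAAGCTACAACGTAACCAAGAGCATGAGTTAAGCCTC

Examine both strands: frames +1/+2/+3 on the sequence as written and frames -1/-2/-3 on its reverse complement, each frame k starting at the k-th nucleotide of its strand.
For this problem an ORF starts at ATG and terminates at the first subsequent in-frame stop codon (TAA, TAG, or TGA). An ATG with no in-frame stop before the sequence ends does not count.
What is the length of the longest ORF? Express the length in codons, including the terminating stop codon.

9

Reverse complement (5'→3'): GAGGCTTAACTCATGCTCTTGGTTACGTTGTAGCTTCATGTAGGACCATAGATCTAGTATGTAGCGAACACGATGCGCAAGATACGG
Frame +1: CCG TAT CTT GCG CAT CGT GTT CGC TAC ATA CTA GAT CTA TGG TCC TAC ATG AAG CTA CAA CGT AAC CAA GAG CAT GAG TTA AGC CTC — no ATG→stop ORF.
Frame +2: CGT ATC TTG CGC ATC GTG TTC GCT ACA TAC TAG ATC TAT GGT CCT ACA TGA AGC TAC AAC GTA ACC AAG AGC ATG AGT TAA GCC — ATG at 74, stop TAA at 80 → 9 nt.
Frame +3: GTA TCT TGC GCA TCG TGT TCG CTA CAT ACT AGA TCT ATG GTC CTA CAT GAA GCT ACA ACG TAA CCA AGA GCA TGA GTT AAG CCT — ATG at 39, stop TAA at 63 → 27 nt.
Frame -1: GAG GCT TAA CTC ATG CTC TTG GTT ACG TTG TAG CTT CAT GTA GGA CCA TAG ATC TAG TAT GTA GCG AAC ACG ATG CGC AAG ATA CGG — ATG at 13, stop TAG at 31 → 21 nt.
Frame -2: AGG CTT AAC TCA TGC TCT TGG TTA CGT TGT AGC TTC ATG TAG GAC CAT AGA TCT AGT ATG TAG CGA ACA CGA TGC GCA AGA TAC — ATG at 38, stop TAG at 41 → 6 nt; ATG at 59, stop TAG at 62 → 6 nt.
Frame -3: GGC TTA ACT CAT GCT CTT GGT TAC GTT GTA GCT TCA TGT AGG ACC ATA GAT CTA GTA TGT AGC GAA CAC GAT GCG CAA GAT ACG — no ATG→stop ORF.
Longest: frame +3, positions 39–65, 27 nt = 9 codons = 8 aa. → 9 codons.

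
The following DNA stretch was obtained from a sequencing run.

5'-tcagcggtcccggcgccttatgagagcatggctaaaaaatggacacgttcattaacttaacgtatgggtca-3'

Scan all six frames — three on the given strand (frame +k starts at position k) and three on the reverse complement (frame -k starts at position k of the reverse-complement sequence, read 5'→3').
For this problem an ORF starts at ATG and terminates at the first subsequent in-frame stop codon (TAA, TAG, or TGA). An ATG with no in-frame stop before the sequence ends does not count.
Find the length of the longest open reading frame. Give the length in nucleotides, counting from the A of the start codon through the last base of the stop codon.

36

Reverse complement (5'→3'): TGACCCATACGTTAAGTTAATGAACGTGTCCATTTTTTAGCCATGCTCTCATAAGGCGCCGGGACCGCTGA
Frame +1: TCA GCG GTC CCG GCG CCT TAT GAG AGC ATG GCT AAA AAA TGG ACA CGT TCA TTA ACT TAA CGT ATG GGT — ATG at 28, stop TAA at 58 → 33 nt.
Frame +2: CAG CGG TCC CGG CGC CTT ATG AGA GCA TGG CTA AAA AAT GGA CAC GTT CAT TAA CTT AAC GTA TGG GTC — ATG at 20, stop TAA at 53 → 36 nt.
Frame +3: AGC GGT CCC GGC GCC TTA TGA GAG CAT GGC TAA AAA ATG GAC ACG TTC ATT AAC TTA ACG TAT GGG TCA — no ATG→stop ORF.
Frame -1: TGA CCC ATA CGT TAA GTT AAT GAA CGT GTC CAT TTT TTA GCC ATG CTC TCA TAA GGC GCC GGG ACC GCT — ATG at 43, stop TAA at 52 → 12 nt.
Frame -2: GAC CCA TAC GTT AAG TTA ATG AAC GTG TCC ATT TTT TAG CCA TGC TCT CAT AAG GCG CCG GGA CCG CTG — ATG at 20, stop TAG at 38 → 21 nt.
Frame -3: ACC CAT ACG TTA AGT TAA TGA ACG TGT CCA TTT TTT AGC CAT GCT CTC ATA AGG CGC CGG GAC CGC TGA — no ATG→stop ORF.
Longest: frame +2, positions 20–55, 36 nt = 12 codons = 11 aa. → 36 nucleotides.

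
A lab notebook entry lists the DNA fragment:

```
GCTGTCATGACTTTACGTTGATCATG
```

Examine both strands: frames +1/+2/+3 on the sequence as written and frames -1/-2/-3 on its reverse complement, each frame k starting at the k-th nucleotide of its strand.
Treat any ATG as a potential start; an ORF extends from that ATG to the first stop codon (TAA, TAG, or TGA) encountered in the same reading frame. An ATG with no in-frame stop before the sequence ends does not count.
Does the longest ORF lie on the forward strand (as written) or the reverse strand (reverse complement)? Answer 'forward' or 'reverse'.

reverse

Reverse complement (5'→3'): CATGATCAACGTAAAGTCATGACAGC
Frame +1: GCT GTC ATG ACT TTA CGT TGA TCA — ATG at 7, stop TGA at 19 → 15 nt.
Frame +2: CTG TCA TGA CTT TAC GTT GAT CAT — no ATG→stop ORF.
Frame +3: TGT CAT GAC TTT ACG TTG ATC ATG — no ATG→stop ORF.
Frame -1: CAT GAT CAA CGT AAA GTC ATG ACA — no ATG→stop ORF.
Frame -2: ATG ATC AAC GTA AAG TCA TGA CAG — ATG at 2, stop TGA at 20 → 21 nt.
Frame -3: TGA TCA ACG TAA AGT CAT GAC AGC — no ATG→stop ORF.
Forward-strand max 15 nt; reverse-strand max 21 nt. The reverse strand has the longer ORF.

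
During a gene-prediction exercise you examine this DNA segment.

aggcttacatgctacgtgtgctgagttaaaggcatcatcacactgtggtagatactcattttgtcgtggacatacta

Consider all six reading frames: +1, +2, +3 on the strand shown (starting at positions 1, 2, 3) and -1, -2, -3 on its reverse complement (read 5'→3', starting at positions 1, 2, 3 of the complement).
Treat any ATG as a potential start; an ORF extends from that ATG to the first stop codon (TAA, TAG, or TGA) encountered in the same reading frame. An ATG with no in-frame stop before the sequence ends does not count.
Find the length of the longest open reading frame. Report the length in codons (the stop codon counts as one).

Reverse complement (5'→3'): TAGTATGTCCACGACAAAATGAGTATCTACCACAGTGTGATGATGCCTTTAACTCAGCACACGTAGCATGTAAGCCT
Frame +1: AGG CTT ACA TGC TAC GTG TGC TGA GTT AAA GGC ATC ATC ACA CTG TGG TAG ATA CTC ATT TTG TCG TGG ACA TAC — no ATG→stop ORF.
Frame +2: GGC TTA CAT GCT ACG TGT GCT GAG TTA AAG GCA TCA TCA CAC TGT GGT AGA TAC TCA TTT TGT CGT GGA CAT ACT — no ATG→stop ORF.
Frame +3: GCT TAC ATG CTA CGT GTG CTG AGT TAA AGG CAT CAT CAC ACT GTG GTA GAT ACT CAT TTT GTC GTG GAC ATA CTA — ATG at 9, stop TAA at 27 → 21 nt.
Frame -1: TAG TAT GTC CAC GAC AAA ATG AGT ATC TAC CAC AGT GTG ATG ATG CCT TTA ACT CAG CAC ACG TAG CAT GTA AGC — ATG at 19, stop TAG at 64 → 48 nt; ATG at 40, stop TAG at 64 → 27 nt; ATG at 43, stop TAG at 64 → 24 nt.
Frame -2: AGT ATG TCC ACG ACA AAA TGA GTA TCT ACC ACA GTG TGA TGA TGC CTT TAA CTC AGC ACA CGT AGC ATG TAA GCC — ATG at 5, stop TGA at 20 → 18 nt; ATG at 68, stop TAA at 71 → 6 nt.
Frame -3: GTA TGT CCA CGA CAA AAT GAG TAT CTA CCA CAG TGT GAT GAT GCC TTT AAC TCA GCA CAC GTA GCA TGT AAG CCT — no ATG→stop ORF.
Longest: frame -1, positions 19–66, 48 nt = 16 codons = 15 aa. → 16 codons.

16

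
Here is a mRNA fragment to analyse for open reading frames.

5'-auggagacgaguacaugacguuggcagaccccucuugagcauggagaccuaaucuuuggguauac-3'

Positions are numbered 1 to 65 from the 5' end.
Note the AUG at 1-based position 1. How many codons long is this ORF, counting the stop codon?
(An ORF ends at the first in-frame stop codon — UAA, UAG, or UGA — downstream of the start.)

Codons from position 1: AUG (1–3), GAG (4–6), ACG (7–9), AGU (10–12), ACA (13–15), UGA (16–18).
UGA is the first in-frame stop; that's 6 codons including the stop.

6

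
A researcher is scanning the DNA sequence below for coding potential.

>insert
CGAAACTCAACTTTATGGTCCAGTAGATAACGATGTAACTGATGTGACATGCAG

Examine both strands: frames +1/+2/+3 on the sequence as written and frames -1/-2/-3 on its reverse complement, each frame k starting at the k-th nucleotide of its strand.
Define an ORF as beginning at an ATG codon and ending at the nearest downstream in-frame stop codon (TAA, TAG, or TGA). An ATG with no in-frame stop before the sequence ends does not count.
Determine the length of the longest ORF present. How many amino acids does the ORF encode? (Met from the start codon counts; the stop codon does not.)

Reverse complement (5'→3'): CTGCATGTCACATCAGTTACATCGTTATCTACTGGACCATAAAGTTGAGTTTCG
Frame +1: CGA AAC TCA ACT TTA TGG TCC AGT AGA TAA CGA TGT AAC TGA TGT GAC ATG CAG — no ATG→stop ORF.
Frame +2: GAA ACT CAA CTT TAT GGT CCA GTA GAT AAC GAT GTA ACT GAT GTG ACA TGC — no ATG→stop ORF.
Frame +3: AAA CTC AAC TTT ATG GTC CAG TAG ATA ACG ATG TAA CTG ATG TGA CAT GCA — ATG at 15, stop TAG at 24 → 12 nt; ATG at 33, stop TAA at 36 → 6 nt; ATG at 42, stop TGA at 45 → 6 nt.
Frame -1: CTG CAT GTC ACA TCA GTT ACA TCG TTA TCT ACT GGA CCA TAA AGT TGA GTT TCG — no ATG→stop ORF.
Frame -2: TGC ATG TCA CAT CAG TTA CAT CGT TAT CTA CTG GAC CAT AAA GTT GAG TTT — no ATG→stop ORF.
Frame -3: GCA TGT CAC ATC AGT TAC ATC GTT ATC TAC TGG ACC ATA AAG TTG AGT TTC — no ATG→stop ORF.
Longest: frame +3, positions 15–26, 12 nt = 4 codons = 3 aa. → 3 amino acids.

3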